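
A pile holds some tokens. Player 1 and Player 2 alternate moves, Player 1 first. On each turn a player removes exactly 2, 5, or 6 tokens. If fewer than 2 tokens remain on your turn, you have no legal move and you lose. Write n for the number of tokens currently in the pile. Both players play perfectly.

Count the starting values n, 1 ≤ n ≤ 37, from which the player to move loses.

14

Label each position W (a win for the player to move) or L (a loss). A position with no legal move is L; any other position is W exactly when some move reaches an L, and L when every move reaches a W.
n=0: no move → L
n=1: no move → L
n=2: W (go to 0, an L position)
n=3: W (go to 1, an L position)
n=4: L (sole option 2(W) is W)
n=5: W (go to 0, an L position)
n=6: W (go to 4, an L position)
n=7: W (go to 1, an L position)
n=8: L (options 6(W), 3(W), 2(W) are all W)
n=9: W (go to 4, an L position)
n=10: W (go to 8, an L position)
n=11: L (options 9(W), 6(W), 5(W) are all W)
n=12: L (options 10(W), 7(W), 6(W) are all W)
n=13: W (go to 11, an L position)
n=14: W (go to 12, an L position)
n=15: L (options 13(W), 10(W), 9(W) are all W)
n=16: W (go to 11, an L position)
n=17: W (go to 15, an L position)
n=18: W (go to 12, an L position)
n=19: L (options 17(W), 14(W), 13(W) are all W)
n=20: W (go to 15, an L position)
n=21: W (go to 19, an L position)
n=22: L (options 20(W), 17(W), 16(W) are all W)
n=23: L (options 21(W), 18(W), 17(W) are all W)
n=24: W (go to 22, an L position)
n=25: W (go to 23, an L position)
n=26: L (options 24(W), 21(W), 20(W) are all W)
n=27: W (go to 22, an L position)
n=28: W (go to 26, an L position)
n=29: W (go to 23, an L position)
n=30: L (options 28(W), 25(W), 24(W) are all W)
n=31: W (go to 26, an L position)
n=32: W (go to 30, an L position)
n=33: L (options 31(W), 28(W), 27(W) are all W)
n=34: L (options 32(W), 29(W), 28(W) are all W)
n=35: W (go to 33, an L position)
n=36: W (go to 34, an L position)
n=37: L (options 35(W), 32(W), 31(W) are all W)
L entries with 1 ≤ n ≤ 37 (n=0 is outside the asked range and is not counted): n = 1, 4, 8, 11, 12, 15, 19, 22, 23, 26, 30, 33, 34, 37; that makes 14.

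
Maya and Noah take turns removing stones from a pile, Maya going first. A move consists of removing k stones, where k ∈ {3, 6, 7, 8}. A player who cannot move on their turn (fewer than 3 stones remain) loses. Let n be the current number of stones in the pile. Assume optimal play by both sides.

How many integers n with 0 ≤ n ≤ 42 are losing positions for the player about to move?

Classify positions by backward induction: terminal positions (no move available) are L. From any other position, the mover wins iff some move reaches an L.
n=0: no move → L
n=1: no move → L
n=2: no move → L
n=3: can move to 0, which is L ⇒ W
n=4: can move to 1, which is L ⇒ W
n=5: can move to 2, which is L ⇒ W
n=6: can move to 0, which is L ⇒ W
n=7: can move to 1, which is L ⇒ W
n=8: can move to 2, which is L ⇒ W
n=9: can move to 2, which is L ⇒ W
n=10: can move to 2, which is L ⇒ W
n=11: moves to 8(W), 5(W), 4(W), 3(W); every one is W ⇒ L
n=12: moves to 9(W), 6(W), 5(W), 4(W); every one is W ⇒ L
n=13: moves to 10(W), 7(W), 6(W), 5(W); every one is W ⇒ L
n=14: can move to 11, which is L ⇒ W
n=15: can move to 12, which is L ⇒ W
n=16: can move to 13, which is L ⇒ W
n=17: can move to 11, which is L ⇒ W
n=18: can move to 12, which is L ⇒ W
n=19: can move to 13, which is L ⇒ W
n=20: can move to 13, which is L ⇒ W
n=21: can move to 13, which is L ⇒ W
n=22: moves to 19(W), 16(W), 15(W), 14(W); every one is W ⇒ L
n=23: moves to 20(W), 17(W), 16(W), 15(W); every one is W ⇒ L
n=24: moves to 21(W), 18(W), 17(W), 16(W); every one is W ⇒ L
n=25: can move to 22, which is L ⇒ W
n=26: can move to 23, which is L ⇒ W
n=27: can move to 24, which is L ⇒ W
n=28: can move to 22, which is L ⇒ W
n=29: can move to 23, which is L ⇒ W
n=30: can move to 24, which is L ⇒ W
n=31: can move to 24, which is L ⇒ W
n=32: can move to 24, which is L ⇒ W
n=33: moves to 30(W), 27(W), 26(W), 25(W); every one is W ⇒ L
n=34: moves to 31(W), 28(W), 27(W), 26(W); every one is W ⇒ L
n=35: moves to 32(W), 29(W), 28(W), 27(W); every one is W ⇒ L
n=36: can move to 33, which is L ⇒ W
n=37: can move to 34, which is L ⇒ W
n=38: can move to 35, which is L ⇒ W
n=39: can move to 33, which is L ⇒ W
n=40: can move to 34, which is L ⇒ W
n=41: can move to 35, which is L ⇒ W
n=42: can move to 35, which is L ⇒ W
L entries with 0 ≤ n ≤ 42: n = 0, 1, 2, 11, 12, 13, 22, 23, 24, 33, 34, 35; that makes 12.

12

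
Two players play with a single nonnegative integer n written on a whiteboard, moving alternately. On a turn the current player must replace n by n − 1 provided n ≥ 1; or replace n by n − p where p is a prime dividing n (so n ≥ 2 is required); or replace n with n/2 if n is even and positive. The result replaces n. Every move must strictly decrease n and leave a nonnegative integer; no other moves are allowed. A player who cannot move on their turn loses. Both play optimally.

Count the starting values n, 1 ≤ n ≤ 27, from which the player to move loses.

Build the W/L table. Terminal = L. A non-terminal position is W if it has a move to some L; otherwise it is L.
n=0: no move → L
n=1: reaches L-position 0 → W
n=2: reaches L-position 0 → W
n=3: reaches L-position 0 → W
n=4: only reaches 2(W), 3(W), all W → L
n=5: reaches L-position 0 → W
n=6: reaches L-position 4 → W
n=7: reaches L-position 0 → W
n=8: reaches L-position 4 → W
n=9: only reaches 6(W), 8(W), all W → L
n=10: reaches L-position 9 → W
n=11: reaches L-position 0 → W
n=12: reaches L-position 9 → W
n=13: reaches L-position 0 → W
n=14: only reaches 7(W), 12(W), 13(W), all W → L
n=15: reaches L-position 14 → W
n=16: reaches L-position 14 → W
n=17: reaches L-position 0 → W
n=18: reaches L-position 9 → W
n=19: reaches L-position 0 → W
n=20: only reaches 10(W), 15(W), 18(W), 19(W), all W → L
n=21: reaches L-position 14 → W
n=22: reaches L-position 20 → W
n=23: reaches L-position 0 → W
n=24: only reaches 12(W), 21(W), 22(W), 23(W), all W → L
n=25: reaches L-position 20 → W
n=26: reaches L-position 24 → W
n=27: reaches L-position 24 → W
L entries with 1 ≤ n ≤ 27 (n=0 is outside the asked range and is not counted): n = 4, 9, 14, 20, 24; that makes 5.

5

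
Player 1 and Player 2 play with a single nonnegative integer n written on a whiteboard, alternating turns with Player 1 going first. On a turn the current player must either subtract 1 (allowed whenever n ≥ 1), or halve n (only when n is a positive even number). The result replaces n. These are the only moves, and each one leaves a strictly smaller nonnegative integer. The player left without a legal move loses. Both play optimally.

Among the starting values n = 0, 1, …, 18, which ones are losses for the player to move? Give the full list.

Positions with no move are L. A position that does have a move is losing for the player to move precisely when every available move leads to a winning position for the opponent. Fill in the labels:
n=0: no move → L
n=1: →0(L), so W
n=2: →1(W) only, which is W, so L
n=3: →2(L), so W
n=4: →2(L), so W
n=5: →4(W) only, which is W, so L
n=6: →5(L), so W
n=7: →6(W) only, which is W, so L
n=8: →7(L), so W
n=9: →8(W) only, which is W, so L
n=10: →5(L), so W
n=11: →10(W) only, which is W, so L
n=12: →11(L), so W
n=13: →12(W) only, which is W, so L
n=14: →7(L), so W
n=15: →14(W) only, which is W, so L
n=16: →15(L), so W
n=17: →16(W) only, which is W, so L
n=18: →9(L), so W
Reading off the rows marked L gives the requested list; there are 9 such values of n.

0, 2, 5, 7, 9, 11, 13, 15, 17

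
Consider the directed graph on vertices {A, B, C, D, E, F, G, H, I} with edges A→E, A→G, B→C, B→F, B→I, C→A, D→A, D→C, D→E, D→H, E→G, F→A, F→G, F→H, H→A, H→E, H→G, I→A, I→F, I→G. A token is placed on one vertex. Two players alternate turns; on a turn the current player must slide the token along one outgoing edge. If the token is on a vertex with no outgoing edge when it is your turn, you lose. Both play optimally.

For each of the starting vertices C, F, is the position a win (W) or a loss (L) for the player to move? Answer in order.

Use the standard recursion: the mover loses at a terminal position; elsewhere, the mover wins exactly when some move hands the opponent an L position.
Every edge goes from a vertex to one that appears earlier in the order G, E, A, C, H, F, I, D, B, so processing vertices in that order labels each vertex after all of its successors.
G: no outgoing edge → L
E: →G(L), so W
A: →G(L), so W
C: →A(W) only, which is W, so L
H: →G(L), so W
F: →G(L), so W
I: →G(L), so W
D: →C(L), so W
B: →C(L), so W

C: L, F: W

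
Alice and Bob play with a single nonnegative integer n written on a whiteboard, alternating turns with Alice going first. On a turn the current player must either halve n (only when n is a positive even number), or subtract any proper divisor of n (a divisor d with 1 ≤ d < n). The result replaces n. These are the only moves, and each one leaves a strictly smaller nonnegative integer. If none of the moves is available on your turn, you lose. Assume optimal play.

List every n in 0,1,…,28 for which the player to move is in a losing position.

0, 1, 3, 5, 7, 9, 11, 13, 15, 17, 19, 21, 23, 25, 27

Positions with no move are L. A position that does have a move is losing for the player to move precisely when every available move leads to a winning position for the opponent. Fill in the labels:
n=0: no move → L
n=1: no move → L
n=2: reaches L-position 1 → W
n=3: only reaches 2(W), which is W → L
n=4: reaches L-position 3 → W
n=5: only reaches 4(W), which is W → L
n=6: reaches L-position 3 → W
n=7: only reaches 6(W), which is W → L
n=8: reaches L-position 7 → W
n=9: only reaches 6(W), 8(W), all W → L
n=10: reaches L-position 5 → W
n=11: only reaches 10(W), which is W → L
n=12: reaches L-position 9 → W
n=13: only reaches 12(W), which is W → L
n=14: reaches L-position 7 → W
n=15: only reaches 10(W), 12(W), 14(W), all W → L
n=16: reaches L-position 15 → W
n=17: only reaches 16(W), which is W → L
n=18: reaches L-position 9 → W
n=19: only reaches 18(W), which is W → L
n=20: reaches L-position 15 → W
n=21: only reaches 14(W), 18(W), 20(W), all W → L
n=22: reaches L-position 11 → W
n=23: only reaches 22(W), which is W → L
n=24: reaches L-position 21 → W
n=25: only reaches 20(W), 24(W), all W → L
n=26: reaches L-position 13 → W
n=27: only reaches 18(W), 24(W), 26(W), all W → L
n=28: reaches L-position 21 → W
The losing starting values of n are exactly the entries labelled L in this table (15 of them).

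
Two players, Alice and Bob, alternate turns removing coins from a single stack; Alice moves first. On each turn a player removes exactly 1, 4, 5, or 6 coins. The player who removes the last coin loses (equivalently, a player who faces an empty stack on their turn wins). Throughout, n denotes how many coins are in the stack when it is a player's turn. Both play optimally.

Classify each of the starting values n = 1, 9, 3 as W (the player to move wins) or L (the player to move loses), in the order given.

1: L, 9: W, 3: L

Positions with no move are W. A position that does have a move is losing for the player to move precisely when every available move leads to a winning position for the opponent. Fill in the labels:
n=0: no move; the opponent has just taken the last coin and therefore loses → W
n=1: only reaches 0(W), which is W → L
n=2: reaches L-position 1 → W
n=3: only reaches 2(W), which is W → L
n=4: reaches L-position 3 → W
n=5: reaches L-position 1 → W
n=6: reaches L-position 1 → W
n=7: reaches L-position 3 → W
n=8: reaches L-position 3 → W
n=9: reaches L-position 3 → W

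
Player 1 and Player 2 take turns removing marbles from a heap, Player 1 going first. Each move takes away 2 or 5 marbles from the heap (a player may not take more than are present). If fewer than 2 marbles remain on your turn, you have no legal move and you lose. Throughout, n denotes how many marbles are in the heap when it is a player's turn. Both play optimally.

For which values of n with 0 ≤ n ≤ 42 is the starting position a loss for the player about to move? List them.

Positions with no move are L. A position that does have a move is losing for the player to move precisely when every available move leads to a winning position for the opponent. Fill in the labels:
n=0: no move → L
n=1: no move → L
n=2: →0(L), so W
n=3: →1(L), so W
n=4: →2(W) only, which is W, so L
n=5: →0(L), so W
n=6: →4(L), so W
n=7: →5(W), 2(W) — all W, so L
n=8: →6(W), 3(W) — all W, so L
n=9: →7(L), so W
n=10: →8(L), so W
n=11: →9(W), 6(W) — all W, so L
n=12: →7(L), so W
n=13: →11(L), so W
n=14: →12(W), 9(W) — all W, so L
n=15: →13(W), 10(W) — all W, so L
n=16: →14(L), so W
n=17: →15(L), so W
n=18: →16(W), 13(W) — all W, so L
n=19: →14(L), so W
n=20: →18(L), so W
n=21: →19(W), 16(W) — all W, so L
n=22: →20(W), 17(W) — all W, so L
n=23: →21(L), so W
n=24: →22(L), so W
n=25: →23(W), 20(W) — all W, so L
n=26: →21(L), so W
n=27: →25(L), so W
n=28: →26(W), 23(W) — all W, so L
n=29: →27(W), 24(W) — all W, so L
n=30: →28(L), so W
n=31: →29(L), so W
n=32: →30(W), 27(W) — all W, so L
n=33: →28(L), so W
n=34: →32(L), so W
n=35: →33(W), 30(W) — all W, so L
n=36: →34(W), 31(W) — all W, so L
n=37: →35(L), so W
n=38: →36(L), so W
n=39: →37(W), 34(W) — all W, so L
n=40: →35(L), so W
n=41: →39(L), so W
n=42: →40(W), 37(W) — all W, so L
The losing starting values of n are exactly the entries labelled L in this table (19 of them).

0, 1, 4, 7, 8, 11, 14, 15, 18, 21, 22, 25, 28, 29, 32, 35, 36, 39, 42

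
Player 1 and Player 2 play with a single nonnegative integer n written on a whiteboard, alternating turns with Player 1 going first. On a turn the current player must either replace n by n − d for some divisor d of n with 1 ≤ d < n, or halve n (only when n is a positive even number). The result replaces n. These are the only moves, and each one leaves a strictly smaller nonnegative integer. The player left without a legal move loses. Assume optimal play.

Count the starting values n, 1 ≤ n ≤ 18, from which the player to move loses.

9

Classify positions by backward induction: terminal positions (no move available) are L. From any other position, the mover wins iff some move reaches an L.
n=0: no move → L
n=1: no move → L
n=2: can move to 1, which is L ⇒ W
n=3: the only move is to 2(W), a W ⇒ L
n=4: can move to 3, which is L ⇒ W
n=5: the only move is to 4(W), a W ⇒ L
n=6: can move to 3, which is L ⇒ W
n=7: the only move is to 6(W), a W ⇒ L
n=8: can move to 7, which is L ⇒ W
n=9: moves to 6(W), 8(W); every one is W ⇒ L
n=10: can move to 5, which is L ⇒ W
n=11: the only move is to 10(W), a W ⇒ L
n=12: can move to 9, which is L ⇒ W
n=13: the only move is to 12(W), a W ⇒ L
n=14: can move to 7, which is L ⇒ W
n=15: moves to 10(W), 12(W), 14(W); every one is W ⇒ L
n=16: can move to 15, which is L ⇒ W
n=17: the only move is to 16(W), a W ⇒ L
n=18: can move to 9, which is L ⇒ W
L entries with 1 ≤ n ≤ 18 (n=0 is outside the asked range and is not counted): n = 1, 3, 5, 7, 9, 11, 13, 15, 17; that makes 9.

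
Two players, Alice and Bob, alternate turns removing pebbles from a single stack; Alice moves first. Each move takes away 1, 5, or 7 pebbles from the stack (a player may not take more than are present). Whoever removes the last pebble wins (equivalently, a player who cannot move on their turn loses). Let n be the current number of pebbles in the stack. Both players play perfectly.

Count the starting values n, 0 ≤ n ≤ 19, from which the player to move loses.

Positions with no move are L. A position that does have a move is losing for the player to move precisely when every available move leads to a winning position for the opponent. Fill in the labels:
n=0: no move → L
n=1: can move to 0, which is L ⇒ W
n=2: the only move is to 1(W), a W ⇒ L
n=3: can move to 2, which is L ⇒ W
n=4: the only move is to 3(W), a W ⇒ L
n=5: can move to 4, which is L ⇒ W
n=6: moves to 5(W), 1(W); every one is W ⇒ L
n=7: can move to 6, which is L ⇒ W
n=8: moves to 7(W), 3(W), 1(W); every one is W ⇒ L
n=9: can move to 8, which is L ⇒ W
n=10: moves to 9(W), 5(W), 3(W); every one is W ⇒ L
n=11: can move to 10, which is L ⇒ W
n=12: moves to 11(W), 7(W), 5(W); every one is W ⇒ L
n=13: can move to 12, which is L ⇒ W
n=14: moves to 13(W), 9(W), 7(W); every one is W ⇒ L
n=15: can move to 14, which is L ⇒ W
n=16: moves to 15(W), 11(W), 9(W); every one is W ⇒ L
n=17: can move to 16, which is L ⇒ W
n=18: moves to 17(W), 13(W), 11(W); every one is W ⇒ L
n=19: can move to 18, which is L ⇒ W
L entries with 0 ≤ n ≤ 19: n = 0, 2, 4, 6, 8, 10, 12, 14, 16, 18; that makes 10.

10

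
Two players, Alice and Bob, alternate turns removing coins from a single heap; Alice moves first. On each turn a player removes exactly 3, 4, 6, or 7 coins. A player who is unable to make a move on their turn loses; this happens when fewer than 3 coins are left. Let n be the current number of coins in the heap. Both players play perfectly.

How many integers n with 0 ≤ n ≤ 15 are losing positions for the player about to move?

6

Work bottom-up. With no move the player to move loses. Otherwise the position is W if at least one move leads to an L position for the opponent, and L if every move leads to a W.
n=0: no move → L
n=1: no move → L
n=2: no move → L
n=3: can move to 0, which is L ⇒ W
n=4: can move to 1, which is L ⇒ W
n=5: can move to 2, which is L ⇒ W
n=6: can move to 2, which is L ⇒ W
n=7: can move to 1, which is L ⇒ W
n=8: can move to 2, which is L ⇒ W
n=9: can move to 2, which is L ⇒ W
n=10: moves to 7(W), 6(W), 4(W), 3(W); every one is W ⇒ L
n=11: moves to 8(W), 7(W), 5(W), 4(W); every one is W ⇒ L
n=12: moves to 9(W), 8(W), 6(W), 5(W); every one is W ⇒ L
n=13: can move to 10, which is L ⇒ W
n=14: can move to 11, which is L ⇒ W
n=15: can move to 12, which is L ⇒ W
L entries with 0 ≤ n ≤ 15: n = 0, 1, 2, 10, 11, 12; that makes 6.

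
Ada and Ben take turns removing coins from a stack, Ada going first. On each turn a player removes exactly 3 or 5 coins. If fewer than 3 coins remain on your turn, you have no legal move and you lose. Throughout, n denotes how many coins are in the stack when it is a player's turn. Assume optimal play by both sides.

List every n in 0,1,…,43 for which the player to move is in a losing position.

0, 1, 2, 8, 9, 10, 16, 17, 18, 24, 25, 26, 32, 33, 34, 40, 41, 42

Work bottom-up. With no move the player to move loses. Otherwise the position is W if at least one move leads to an L position for the opponent, and L if every move leads to a W.
n=0: no move → L
n=1: no move → L
n=2: no move → L
n=3: W (go to 0, an L position)
n=4: W (go to 1, an L position)
n=5: W (go to 2, an L position)
n=6: W (go to 1, an L position)
n=7: W (go to 2, an L position)
n=8: L (options 5(W), 3(W) are all W)
n=9: L (options 6(W), 4(W) are all W)
n=10: L (options 7(W), 5(W) are all W)
n=11: W (go to 8, an L position)
n=12: W (go to 9, an L position)
n=13: W (go to 10, an L position)
n=14: W (go to 9, an L position)
n=15: W (go to 10, an L position)
n=16: L (options 13(W), 11(W) are all W)
n=17: L (options 14(W), 12(W) are all W)
n=18: L (options 15(W), 13(W) are all W)
n=19: W (go to 16, an L position)
n=20: W (go to 17, an L position)
n=21: W (go to 18, an L position)
n=22: W (go to 17, an L position)
n=23: W (go to 18, an L position)
n=24: L (options 21(W), 19(W) are all W)
n=25: L (options 22(W), 20(W) are all W)
n=26: L (options 23(W), 21(W) are all W)
n=27: W (go to 24, an L position)
n=28: W (go to 25, an L position)
n=29: W (go to 26, an L position)
n=30: W (go to 25, an L position)
n=31: W (go to 26, an L position)
n=32: L (options 29(W), 27(W) are all W)
n=33: L (options 30(W), 28(W) are all W)
n=34: L (options 31(W), 29(W) are all W)
n=35: W (go to 32, an L position)
n=36: W (go to 33, an L position)
n=37: W (go to 34, an L position)
n=38: W (go to 33, an L position)
n=39: W (go to 34, an L position)
n=40: L (options 37(W), 35(W) are all W)
n=41: L (options 38(W), 36(W) are all W)
n=42: L (options 39(W), 37(W) are all W)
n=43: W (go to 40, an L position)
The losing starting values of n are exactly the entries labelled L in this table (18 of them).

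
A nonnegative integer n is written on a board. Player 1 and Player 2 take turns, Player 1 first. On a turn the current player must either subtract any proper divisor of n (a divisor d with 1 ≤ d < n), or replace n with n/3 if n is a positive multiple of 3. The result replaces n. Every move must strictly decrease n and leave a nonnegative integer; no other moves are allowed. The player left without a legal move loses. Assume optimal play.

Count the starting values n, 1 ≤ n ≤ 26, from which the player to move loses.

11

Classify positions by backward induction: terminal positions (no move available) are L. From any other position, the mover wins iff some move reaches an L.
n=0: no move → L
n=1: no move → L
n=2: reaches L-position 1 → W
n=3: reaches L-position 1 → W
n=4: only reaches 2(W), 3(W), all W → L
n=5: reaches L-position 4 → W
n=6: reaches L-position 4 → W
n=7: only reaches 6(W), which is W → L
n=8: reaches L-position 4 → W
n=9: only reaches 3(W), 6(W), 8(W), all W → L
n=10: reaches L-position 9 → W
n=11: only reaches 10(W), which is W → L
n=12: reaches L-position 4 → W
n=13: only reaches 12(W), which is W → L
n=14: reaches L-position 7 → W
n=15: only reaches 5(W), 10(W), 12(W), 14(W), all W → L
n=16: reaches L-position 15 → W
n=17: only reaches 16(W), which is W → L
n=18: reaches L-position 9 → W
n=19: only reaches 18(W), which is W → L
n=20: reaches L-position 15 → W
n=21: reaches L-position 7 → W
n=22: reaches L-position 11 → W
n=23: only reaches 22(W), which is W → L
n=24: reaches L-position 23 → W
n=25: only reaches 20(W), 24(W), all W → L
n=26: reaches L-position 13 → W
L entries with 1 ≤ n ≤ 26 (n=0 is outside the asked range and is not counted): n = 1, 4, 7, 9, 11, 13, 15, 17, 19, 23, 25; that makes 11.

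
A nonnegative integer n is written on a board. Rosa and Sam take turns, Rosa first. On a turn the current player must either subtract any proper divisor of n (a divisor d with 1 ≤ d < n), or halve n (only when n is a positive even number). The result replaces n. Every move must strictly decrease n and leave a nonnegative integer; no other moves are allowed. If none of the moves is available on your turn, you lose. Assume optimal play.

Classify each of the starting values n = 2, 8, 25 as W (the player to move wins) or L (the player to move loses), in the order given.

Use the standard recursion: the mover loses at a terminal position; elsewhere, the mover wins exactly when some move hands the opponent an L position.
n=0: no move → L
n=1: no move → L
n=2: can move to 1, which is L ⇒ W
n=3: the only move is to 2(W), a W ⇒ L
n=4: can move to 3, which is L ⇒ W
n=5: the only move is to 4(W), a W ⇒ L
n=6: can move to 3, which is L ⇒ W
n=7: the only move is to 6(W), a W ⇒ L
n=8: can move to 7, which is L ⇒ W
n=9: moves to 6(W), 8(W); every one is W ⇒ L
n=10: can move to 5, which is L ⇒ W
n=11: the only move is to 10(W), a W ⇒ L
n=12: can move to 9, which is L ⇒ W
n=13: the only move is to 12(W), a W ⇒ L
n=14: can move to 7, which is L ⇒ W
n=15: moves to 10(W), 12(W), 14(W); every one is W ⇒ L
n=16: can move to 15, which is L ⇒ W
n=17: the only move is to 16(W), a W ⇒ L
n=18: can move to 9, which is L ⇒ W
n=19: the only move is to 18(W), a W ⇒ L
n=20: can move to 15, which is L ⇒ W
n=21: moves to 14(W), 18(W), 20(W); every one is W ⇒ L
n=22: can move to 11, which is L ⇒ W
n=23: the only move is to 22(W), a W ⇒ L
n=24: can move to 21, which is L ⇒ W
n=25: moves to 20(W), 24(W); every one is W ⇒ L

2: W, 8: W, 25: L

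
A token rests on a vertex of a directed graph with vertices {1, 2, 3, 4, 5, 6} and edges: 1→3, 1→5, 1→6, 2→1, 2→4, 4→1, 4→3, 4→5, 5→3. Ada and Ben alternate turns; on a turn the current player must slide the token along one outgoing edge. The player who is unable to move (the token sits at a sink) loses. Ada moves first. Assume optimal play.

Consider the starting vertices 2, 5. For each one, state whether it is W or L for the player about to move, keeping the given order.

Work bottom-up. With no move the player to move loses. Otherwise the position is W if at least one move leads to an L position for the opponent, and L if every move leads to a W.
Every edge goes from a vertex to one that appears earlier in the order 3, 6, 5, 1, 4, 2, so processing vertices in that order labels each vertex after all of its successors.
3: no outgoing edge → L
6: no outgoing edge → L
5: can move to 3, which is L ⇒ W
1: can move to 6, which is L ⇒ W
4: can move to 3, which is L ⇒ W
2: moves to 4(W), 1(W); every one is W ⇒ L

2: L, 5: W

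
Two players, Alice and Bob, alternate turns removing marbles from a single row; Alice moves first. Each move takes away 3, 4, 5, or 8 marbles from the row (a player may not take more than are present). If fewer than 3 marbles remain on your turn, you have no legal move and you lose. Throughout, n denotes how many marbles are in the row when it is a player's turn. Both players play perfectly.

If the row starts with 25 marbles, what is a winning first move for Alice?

Remove 3, leaving 22.

Compute win/loss labels from the base case upward. A position with no move is L. Any other position is W if it can reach an L in one move, else L.
n=0: no move → L
n=1: no move → L
n=2: no move → L
n=3: can move to 0, which is L ⇒ W
n=4: can move to 1, which is L ⇒ W
n=5: can move to 2, which is L ⇒ W
n=6: can move to 2, which is L ⇒ W
n=7: can move to 2, which is L ⇒ W
n=8: can move to 0, which is L ⇒ W
n=9: can move to 1, which is L ⇒ W
n=10: can move to 2, which is L ⇒ W
n=11: moves to 8(W), 7(W), 6(W), 3(W); every one is W ⇒ L
n=12: moves to 9(W), 8(W), 7(W), 4(W); every one is W ⇒ L
n=13: moves to 10(W), 9(W), 8(W), 5(W); every one is W ⇒ L
n=14: can move to 11, which is L ⇒ W
n=15: can move to 12, which is L ⇒ W
n=16: can move to 13, which is L ⇒ W
n=17: can move to 13, which is L ⇒ W
n=18: can move to 13, which is L ⇒ W
n=19: can move to 11, which is L ⇒ W
n=20: can move to 12, which is L ⇒ W
n=21: can move to 13, which is L ⇒ W
n=22: moves to 19(W), 18(W), 17(W), 14(W); every one is W ⇒ L
n=23: moves to 20(W), 19(W), 18(W), 15(W); every one is W ⇒ L
n=24: moves to 21(W), 20(W), 19(W), 16(W); every one is W ⇒ L
n=25: can move to 22, which is L ⇒ W
From 25, the L positions reachable in one move are: 22.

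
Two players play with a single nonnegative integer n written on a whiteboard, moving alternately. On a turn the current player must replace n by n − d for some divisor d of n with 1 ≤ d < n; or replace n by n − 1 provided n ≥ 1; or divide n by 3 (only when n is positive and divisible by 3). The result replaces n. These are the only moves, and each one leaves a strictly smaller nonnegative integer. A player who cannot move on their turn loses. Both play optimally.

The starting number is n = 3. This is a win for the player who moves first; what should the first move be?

Classify positions by backward induction: terminal positions (no move available) are L. From any other position, the mover wins iff some move reaches an L.
n=0: no move → L
n=1: W (go to 0, an L position)
n=2: L (sole option 1(W) is W)
n=3: W (go to 2, an L position)
From 3, the L positions reachable in one move are: 2.

Move to 2.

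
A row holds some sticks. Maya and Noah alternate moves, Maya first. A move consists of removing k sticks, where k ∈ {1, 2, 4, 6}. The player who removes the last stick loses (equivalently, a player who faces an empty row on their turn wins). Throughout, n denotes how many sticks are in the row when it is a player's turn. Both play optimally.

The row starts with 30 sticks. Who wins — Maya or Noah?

Build the W/L table. Terminal = W. A non-terminal position is W if it has a move to some L; otherwise it is L.
n=0: no move; the opponent has just taken the last stick and therefore loses → W
n=1: →0(W) only, which is W, so L
n=2: →1(L), so W
n=3: →1(L), so W
n=4: →3(W), 2(W), 0(W) — all W, so L
n=5: →4(L), so W
n=6: →4(L), so W
n=7: →1(L), so W
n=8: →4(L), so W
n=9: →8(W), 7(W), 5(W), 3(W) — all W, so L
n=10: →9(L), so W
n=11: →9(L), so W
n=12: →11(W), 10(W), 8(W), 6(W) — all W, so L
n=13: →12(L), so W
n=14: →12(L), so W
n=15: →9(L), so W
n=16: →12(L), so W
n=17: →16(W), 15(W), 13(W), 11(W) — all W, so L
n=18: →17(L), so W
n=19: →17(L), so W
n=20: →19(W), 18(W), 16(W), 14(W) — all W, so L
n=21: →20(L), so W
n=22: →20(L), so W
n=23: →17(L), so W
n=24: →20(L), so W
n=25: →24(W), 23(W), 21(W), 19(W) — all W, so L
n=26: →25(L), so W
n=27: →25(L), so W
n=28: →27(W), 26(W), 24(W), 22(W) — all W, so L
n=29: →28(L), so W
n=30: →28(L), so W
From 30 Maya can remove 2, leaving 28, reaching an L position.

Maya wins.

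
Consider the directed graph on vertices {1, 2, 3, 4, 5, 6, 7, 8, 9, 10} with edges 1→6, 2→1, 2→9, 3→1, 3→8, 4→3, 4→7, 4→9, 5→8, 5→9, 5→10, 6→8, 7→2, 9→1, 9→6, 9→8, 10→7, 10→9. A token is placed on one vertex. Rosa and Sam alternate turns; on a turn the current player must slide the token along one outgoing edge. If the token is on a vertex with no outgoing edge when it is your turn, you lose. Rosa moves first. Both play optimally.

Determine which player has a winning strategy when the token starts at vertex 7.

Build the W/L table. Terminal = L. A non-terminal position is W if it has a move to some L; otherwise it is L.
Every edge goes from a vertex to one that appears earlier in the order 8, 6, 1, 9, 2, 7, 3, 4, 10, 5, so processing vertices in that order labels each vertex after all of its successors.
8: no outgoing edge → L
6: →8(L), so W
1: →6(W) only, which is W, so L
9: →1(L), so W
2: →1(L), so W
7: →2(W) only, which is W, so L
3: →1(L), so W
4: →7(L), so W
10: →7(L), so W
5: →8(L), so W
Every move from 7 reaches a W position, so the mover loses.

Sam wins.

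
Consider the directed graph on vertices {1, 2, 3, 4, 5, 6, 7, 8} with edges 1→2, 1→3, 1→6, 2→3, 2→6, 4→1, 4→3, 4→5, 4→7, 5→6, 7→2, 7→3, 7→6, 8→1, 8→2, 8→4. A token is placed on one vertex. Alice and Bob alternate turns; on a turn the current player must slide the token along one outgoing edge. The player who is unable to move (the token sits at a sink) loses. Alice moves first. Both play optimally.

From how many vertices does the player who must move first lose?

Classify positions by backward induction: terminal positions (no move available) are L. From any other position, the mover wins iff some move reaches an L.
Every edge goes from a vertex to one that appears earlier in the order 6, 3, 2, 1, 7, 5, 4, 8, so processing vertices in that order labels each vertex after all of its successors.
6: no outgoing edge → L
3: no outgoing edge → L
2: reaches L-position 3 → W
1: reaches L-position 3 → W
7: reaches L-position 3 → W
5: reaches L-position 6 → W
4: reaches L-position 3 → W
8: only reaches 4(W), 1(W), 2(W), all W → L
The L vertices are 3, 6, 8; that is 3 in all.

3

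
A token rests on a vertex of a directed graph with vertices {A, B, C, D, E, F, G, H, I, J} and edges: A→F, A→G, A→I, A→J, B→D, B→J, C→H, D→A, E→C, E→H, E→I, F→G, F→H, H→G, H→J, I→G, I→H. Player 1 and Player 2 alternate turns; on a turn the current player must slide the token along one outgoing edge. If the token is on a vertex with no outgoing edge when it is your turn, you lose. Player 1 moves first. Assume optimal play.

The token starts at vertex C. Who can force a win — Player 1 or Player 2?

Build the W/L table. Terminal = L. A non-terminal position is W if it has a move to some L; otherwise it is L.
Every edge goes from a vertex to one that appears earlier in the order J, G, H, F, I, A, C, E, D, B, so processing vertices in that order labels each vertex after all of its successors.
J: no outgoing edge → L
G: no outgoing edge → L
H: can move to G, which is L ⇒ W
F: can move to G, which is L ⇒ W
I: can move to G, which is L ⇒ W
A: can move to G, which is L ⇒ W
C: the only move is to H(W), a W ⇒ L
E: can move to C, which is L ⇒ W
D: the only move is to A(W), a W ⇒ L
B: can move to D, which is L ⇒ W
Every move from C reaches a W position, so the mover loses.

Player 2 wins.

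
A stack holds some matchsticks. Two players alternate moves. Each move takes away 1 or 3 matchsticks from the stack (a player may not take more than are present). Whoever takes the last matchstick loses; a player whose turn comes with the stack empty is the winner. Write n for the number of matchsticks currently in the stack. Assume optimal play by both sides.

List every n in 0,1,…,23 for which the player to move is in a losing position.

Work bottom-up. With no move the player to move wins. Otherwise the position is W if at least one move leads to an L position for the opponent, and L if every move leads to a W.
n=0: no move; the opponent has just taken the last matchstick and therefore loses → W
n=1: only reaches 0(W), which is W → L
n=2: reaches L-position 1 → W
n=3: only reaches 2(W), 0(W), all W → L
n=4: reaches L-position 3 → W
n=5: only reaches 4(W), 2(W), all W → L
n=6: reaches L-position 5 → W
n=7: only reaches 6(W), 4(W), all W → L
n=8: reaches L-position 7 → W
n=9: only reaches 8(W), 6(W), all W → L
n=10: reaches L-position 9 → W
n=11: only reaches 10(W), 8(W), all W → L
n=12: reaches L-position 11 → W
n=13: only reaches 12(W), 10(W), all W → L
n=14: reaches L-position 13 → W
n=15: only reaches 14(W), 12(W), all W → L
n=16: reaches L-position 15 → W
n=17: only reaches 16(W), 14(W), all W → L
n=18: reaches L-position 17 → W
n=19: only reaches 18(W), 16(W), all W → L
n=20: reaches L-position 19 → W
n=21: only reaches 20(W), 18(W), all W → L
n=22: reaches L-position 21 → W
n=23: only reaches 22(W), 20(W), all W → L
Reading off the rows marked L gives the requested list; there are 12 such values of n.

1, 3, 5, 7, 9, 11, 13, 15, 17, 19, 21, 23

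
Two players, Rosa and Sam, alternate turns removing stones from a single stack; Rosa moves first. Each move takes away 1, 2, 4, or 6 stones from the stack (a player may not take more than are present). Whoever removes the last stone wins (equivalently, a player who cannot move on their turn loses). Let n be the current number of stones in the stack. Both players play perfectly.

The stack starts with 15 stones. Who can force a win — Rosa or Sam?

Rosa wins.

Build the W/L table. Terminal = L. A non-terminal position is W if it has a move to some L; otherwise it is L.
n=0: no move → L
n=1: reaches L-position 0 → W
n=2: reaches L-position 0 → W
n=3: only reaches 2(W), 1(W), all W → L
n=4: reaches L-position 3 → W
n=5: reaches L-position 3 → W
n=6: reaches L-position 0 → W
n=7: reaches L-position 3 → W
n=8: only reaches 7(W), 6(W), 4(W), 2(W), all W → L
n=9: reaches L-position 8 → W
n=10: reaches L-position 8 → W
n=11: only reaches 10(W), 9(W), 7(W), 5(W), all W → L
n=12: reaches L-position 11 → W
n=13: reaches L-position 11 → W
n=14: reaches L-position 8 → W
n=15: reaches L-position 11 → W
From 15 Rosa can remove 4, leaving 11, reaching an L position.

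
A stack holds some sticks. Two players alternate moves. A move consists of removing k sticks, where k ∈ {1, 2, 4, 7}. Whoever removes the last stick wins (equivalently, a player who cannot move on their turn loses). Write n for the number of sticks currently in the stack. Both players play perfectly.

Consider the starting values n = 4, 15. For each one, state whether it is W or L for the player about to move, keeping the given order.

4: W, 15: L

Use the standard recursion: the mover loses at a terminal position; elsewhere, the mover wins exactly when some move hands the opponent an L position.
n=0: no move → L
n=1: reaches L-position 0 → W
n=2: reaches L-position 0 → W
n=3: only reaches 2(W), 1(W), all W → L
n=4: reaches L-position 3 → W
n=5: reaches L-position 3 → W
n=6: only reaches 5(W), 4(W), 2(W), all W → L
n=7: reaches L-position 6 → W
n=8: reaches L-position 6 → W
n=9: only reaches 8(W), 7(W), 5(W), 2(W), all W → L
n=10: reaches L-position 9 → W
n=11: reaches L-position 9 → W
n=12: only reaches 11(W), 10(W), 8(W), 5(W), all W → L
n=13: reaches L-position 12 → W
n=14: reaches L-position 12 → W
n=15: only reaches 14(W), 13(W), 11(W), 8(W), all W → L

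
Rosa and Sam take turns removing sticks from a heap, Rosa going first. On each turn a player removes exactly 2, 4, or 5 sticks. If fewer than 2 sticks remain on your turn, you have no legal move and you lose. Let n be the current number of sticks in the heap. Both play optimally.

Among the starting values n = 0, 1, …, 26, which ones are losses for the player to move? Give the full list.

0, 1, 7, 8, 14, 15, 21, 22

Classify positions by backward induction: terminal positions (no move available) are L. From any other position, the mover wins iff some move reaches an L.
n=0: no move → L
n=1: no move → L
n=2: can move to 0, which is L ⇒ W
n=3: can move to 1, which is L ⇒ W
n=4: can move to 0, which is L ⇒ W
n=5: can move to 1, which is L ⇒ W
n=6: can move to 1, which is L ⇒ W
n=7: moves to 5(W), 3(W), 2(W); every one is W ⇒ L
n=8: moves to 6(W), 4(W), 3(W); every one is W ⇒ L
n=9: can move to 7, which is L ⇒ W
n=10: can move to 8, which is L ⇒ W
n=11: can move to 7, which is L ⇒ W
n=12: can move to 8, which is L ⇒ W
n=13: can move to 8, which is L ⇒ W
n=14: moves to 12(W), 10(W), 9(W); every one is W ⇒ L
n=15: moves to 13(W), 11(W), 10(W); every one is W ⇒ L
n=16: can move to 14, which is L ⇒ W
n=17: can move to 15, which is L ⇒ W
n=18: can move to 14, which is L ⇒ W
n=19: can move to 15, which is L ⇒ W
n=20: can move to 15, which is L ⇒ W
n=21: moves to 19(W), 17(W), 16(W); every one is W ⇒ L
n=22: moves to 20(W), 18(W), 17(W); every one is W ⇒ L
n=23: can move to 21, which is L ⇒ W
n=24: can move to 22, which is L ⇒ W
n=25: can move to 21, which is L ⇒ W
n=26: can move to 22, which is L ⇒ W
The losing starting values of n are exactly the entries labelled L in this table (8 of them).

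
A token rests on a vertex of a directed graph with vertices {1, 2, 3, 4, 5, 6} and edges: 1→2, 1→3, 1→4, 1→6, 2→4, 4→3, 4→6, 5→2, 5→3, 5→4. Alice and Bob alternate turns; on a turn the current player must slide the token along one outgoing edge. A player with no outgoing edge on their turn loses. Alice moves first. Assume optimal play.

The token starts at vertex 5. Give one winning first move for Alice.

Build the W/L table. Terminal = L. A non-terminal position is W if it has a move to some L; otherwise it is L.
Every edge goes from a vertex to one that appears earlier in the order 3, 6, 4, 2, 1, 5, so processing vertices in that order labels each vertex after all of its successors.
3: no outgoing edge → L
6: no outgoing edge → L
4: can move to 6, which is L ⇒ W
2: the only move is to 4(W), a W ⇒ L
1: can move to 2, which is L ⇒ W
5: can move to 2, which is L ⇒ W
From 5, the L positions reachable in one move are: 2, 3. Any move reaching one of these is winning.

Move to 2.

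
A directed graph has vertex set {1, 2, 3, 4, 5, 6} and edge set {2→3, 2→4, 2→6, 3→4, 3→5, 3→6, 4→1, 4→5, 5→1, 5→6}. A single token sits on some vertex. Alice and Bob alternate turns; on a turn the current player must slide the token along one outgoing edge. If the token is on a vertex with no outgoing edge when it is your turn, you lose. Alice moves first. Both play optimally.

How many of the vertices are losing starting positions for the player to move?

Use the standard recursion: the mover loses at a terminal position; elsewhere, the mover wins exactly when some move hands the opponent an L position.
Every edge goes from a vertex to one that appears earlier in the order 6, 1, 5, 4, 3, 2, so processing vertices in that order labels each vertex after all of its successors.
6: no outgoing edge → L
1: no outgoing edge → L
5: can move to 1, which is L ⇒ W
4: can move to 1, which is L ⇒ W
3: can move to 6, which is L ⇒ W
2: can move to 6, which is L ⇒ W
The L vertices are 1, 6; that is 2 in all.

2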